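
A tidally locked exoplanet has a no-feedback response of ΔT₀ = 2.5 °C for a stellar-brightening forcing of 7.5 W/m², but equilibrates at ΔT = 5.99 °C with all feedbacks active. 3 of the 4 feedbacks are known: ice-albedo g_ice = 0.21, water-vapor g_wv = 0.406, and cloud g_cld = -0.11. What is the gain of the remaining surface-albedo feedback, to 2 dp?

Amplification A = ΔT/ΔT₀ = 5.99/2.5 = 2.396.
Total gain g = 1 − 1/A = 1 − 1/2.396 = 0.5826.
Known gains sum to 0.21 + 0.406 − 0.11 = 0.506.
g_alb = 0.5826 − 0.506 = 0.08.

0.08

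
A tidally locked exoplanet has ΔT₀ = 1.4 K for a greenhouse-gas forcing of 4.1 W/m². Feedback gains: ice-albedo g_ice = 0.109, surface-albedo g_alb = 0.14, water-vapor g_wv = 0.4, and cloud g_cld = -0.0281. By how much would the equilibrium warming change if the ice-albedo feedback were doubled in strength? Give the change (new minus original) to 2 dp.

Original: g = 0.6209, ΔT = 1.4/(1−0.6209) = 3.6930 K.
With doubled ice-albedo: g' = 0.7299, ΔT' = 1.4/(1−0.7299) = 5.1833 K.
Change = 5.1833 − 3.6930 = 1.49 K.

1.49 K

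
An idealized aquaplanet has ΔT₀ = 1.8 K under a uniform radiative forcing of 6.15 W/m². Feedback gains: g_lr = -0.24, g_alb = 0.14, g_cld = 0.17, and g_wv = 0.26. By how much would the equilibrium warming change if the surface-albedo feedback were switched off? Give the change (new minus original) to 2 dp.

Original: g = 0.33, ΔT = 1.8/(1−0.33) = 2.6866 K.
Without surface-albedo: g' = 0.19, ΔT' = 1.8/(1−0.19) = 2.2222 K.
Change = 2.2222 − 2.6866 = -0.46 K.

-0.46 K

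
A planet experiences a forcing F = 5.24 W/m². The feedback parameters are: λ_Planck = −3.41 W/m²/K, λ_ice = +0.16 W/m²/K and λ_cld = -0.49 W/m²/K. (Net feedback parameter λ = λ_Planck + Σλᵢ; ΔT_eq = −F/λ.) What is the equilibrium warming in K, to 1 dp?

Net feedback parameter λ = (−3.41) + (+0.16) + (-0.49) = -3.74 W/m²/K.
ΔT = −F/λ = −5.24/(-3.74) = 1.4 K.

1.4 K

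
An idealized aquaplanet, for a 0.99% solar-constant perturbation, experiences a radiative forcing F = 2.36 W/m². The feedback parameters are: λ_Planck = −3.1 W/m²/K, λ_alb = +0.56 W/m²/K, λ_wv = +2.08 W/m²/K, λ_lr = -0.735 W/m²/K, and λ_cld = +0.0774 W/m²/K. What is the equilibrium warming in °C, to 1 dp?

Net feedback parameter λ = (−3.1) + (+0.56) + (+2.08) + (-0.735) + (+0.0774) = -1.1176 W/m²/K.
ΔT = −F/λ = −2.36/(-1.1176) = 2.1 °C.

2.1 °C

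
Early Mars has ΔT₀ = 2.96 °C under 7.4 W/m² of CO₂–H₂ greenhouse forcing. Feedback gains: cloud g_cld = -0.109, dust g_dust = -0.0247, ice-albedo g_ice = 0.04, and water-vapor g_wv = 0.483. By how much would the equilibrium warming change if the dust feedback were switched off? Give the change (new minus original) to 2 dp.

0.20 °C

Original: g = 0.3893, ΔT = 2.96/(1−0.3893) = 4.8469 °C.
Without dust: g' = 0.414, ΔT' = 2.96/(1−0.414) = 5.0512 °C.
Change = 5.0512 − 4.8469 = 0.20 °C.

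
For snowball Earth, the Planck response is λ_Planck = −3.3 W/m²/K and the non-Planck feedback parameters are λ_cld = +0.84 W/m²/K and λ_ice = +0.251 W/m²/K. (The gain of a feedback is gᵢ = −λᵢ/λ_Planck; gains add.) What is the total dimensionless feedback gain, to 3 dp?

Convert to gains: g_cld = 0.84/3.3 = 0.2545; g_ice = 0.251/3.3 = 0.07606.
Total gain g = 0.33056.

0.331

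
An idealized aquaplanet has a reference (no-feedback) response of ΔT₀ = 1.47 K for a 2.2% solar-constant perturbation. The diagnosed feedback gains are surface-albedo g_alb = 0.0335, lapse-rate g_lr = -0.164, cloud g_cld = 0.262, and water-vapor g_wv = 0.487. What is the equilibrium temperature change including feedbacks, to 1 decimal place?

3.9 K

Total gain g = 0.0335 − 0.164 + 0.262 + 0.487 = 0.6185.
Amplification A = 1/(1 − 0.6185) = 2.621.
ΔT = 1.47 × 2.621 = 3.9 K.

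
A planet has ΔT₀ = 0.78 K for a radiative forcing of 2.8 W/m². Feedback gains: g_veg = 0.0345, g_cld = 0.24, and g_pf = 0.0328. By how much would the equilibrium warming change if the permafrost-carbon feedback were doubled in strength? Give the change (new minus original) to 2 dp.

Original: g = 0.3073, ΔT = 0.78/(1−0.3073) = 1.1260 K.
With doubled permafrost-carbon: g' = 0.3401, ΔT' = 0.78/(1−0.3401) = 1.1820 K.
Change = 1.1820 − 1.1260 = 0.06 K.

0.06 K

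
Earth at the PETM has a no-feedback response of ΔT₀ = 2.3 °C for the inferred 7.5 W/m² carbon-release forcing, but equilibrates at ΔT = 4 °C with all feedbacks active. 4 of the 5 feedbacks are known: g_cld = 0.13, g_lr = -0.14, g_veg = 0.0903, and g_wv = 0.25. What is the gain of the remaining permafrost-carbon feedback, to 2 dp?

Amplification A = ΔT/ΔT₀ = 4/2.3 = 1.739.
Total gain g = 1 − 1/A = 1 − 1/1.739 = 0.425.
Known gains sum to 0.13 − 0.14 + 0.0903 + 0.25 = 0.3303.
g_pf = 0.425 − 0.3303 = 0.09.

0.09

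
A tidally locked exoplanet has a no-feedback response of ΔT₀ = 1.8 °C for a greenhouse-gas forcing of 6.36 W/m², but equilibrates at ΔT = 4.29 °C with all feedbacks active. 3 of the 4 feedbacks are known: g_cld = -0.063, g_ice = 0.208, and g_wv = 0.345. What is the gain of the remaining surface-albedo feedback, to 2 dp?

Amplification A = ΔT/ΔT₀ = 4.29/1.8 = 2.383.
Total gain g = 1 − 1/A = 1 − 1/2.383 = 0.5804.
Known gains sum to -0.063 + 0.208 + 0.345 = 0.49.
g_alb = 0.5804 − 0.49 = 0.09.

0.09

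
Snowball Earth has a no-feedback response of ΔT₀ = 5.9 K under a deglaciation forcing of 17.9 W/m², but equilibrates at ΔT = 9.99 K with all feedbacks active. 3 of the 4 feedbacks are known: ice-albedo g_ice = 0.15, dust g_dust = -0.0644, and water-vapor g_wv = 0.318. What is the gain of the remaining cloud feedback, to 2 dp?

Amplification A = ΔT/ΔT₀ = 9.99/5.9 = 1.693.
Total gain g = 1 − 1/A = 1 − 1/1.693 = 0.4093.
Known gains sum to 0.15 − 0.0644 + 0.318 = 0.4036.
g_cld = 0.4093 − 0.4036 = 0.01.

0.01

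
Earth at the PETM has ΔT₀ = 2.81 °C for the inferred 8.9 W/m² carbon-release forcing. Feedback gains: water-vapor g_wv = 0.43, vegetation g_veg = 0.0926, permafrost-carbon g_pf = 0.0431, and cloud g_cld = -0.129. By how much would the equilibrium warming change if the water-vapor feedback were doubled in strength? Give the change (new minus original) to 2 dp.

Original: g = 0.4367, ΔT = 2.81/(1−0.4367) = 4.9885 °C.
With doubled water-vapor: g' = 0.8667, ΔT' = 2.81/(1−0.8667) = 21.0803 °C.
Change = 21.0803 − 4.9885 = 16.09 °C.

16.09 °C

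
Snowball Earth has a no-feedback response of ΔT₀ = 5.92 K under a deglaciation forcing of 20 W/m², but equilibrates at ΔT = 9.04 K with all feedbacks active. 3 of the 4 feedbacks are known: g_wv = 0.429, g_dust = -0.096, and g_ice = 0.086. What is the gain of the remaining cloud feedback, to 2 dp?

-0.07

Amplification A = ΔT/ΔT₀ = 9.04/5.92 = 1.527.
Total gain g = 1 − 1/A = 1 − 1/1.527 = 0.3451.
Known gains sum to 0.429 − 0.096 + 0.086 = 0.419.
g_cld = 0.3451 − 0.419 = -0.07.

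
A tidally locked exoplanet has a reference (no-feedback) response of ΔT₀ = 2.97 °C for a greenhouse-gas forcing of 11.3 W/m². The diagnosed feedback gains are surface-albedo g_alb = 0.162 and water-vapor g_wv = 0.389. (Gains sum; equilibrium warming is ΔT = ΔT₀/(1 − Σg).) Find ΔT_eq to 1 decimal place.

Total gain g = 0.162 + 0.389 = 0.551.
Amplification A = 1/(1 − 0.551) = 2.227.
ΔT = 2.97 × 2.227 = 6.6 °C.

6.6 °C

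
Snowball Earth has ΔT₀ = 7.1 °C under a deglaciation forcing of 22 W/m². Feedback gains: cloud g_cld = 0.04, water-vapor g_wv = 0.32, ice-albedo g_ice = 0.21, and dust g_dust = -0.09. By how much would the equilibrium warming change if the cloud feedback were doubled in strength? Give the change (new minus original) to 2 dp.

Original: g = 0.48, ΔT = 7.1/(1−0.48) = 13.6538 °C.
With doubled cloud: g' = 0.52, ΔT' = 7.1/(1−0.52) = 14.7917 °C.
Change = 14.7917 − 13.6538 = 1.14 °C.

1.14 °C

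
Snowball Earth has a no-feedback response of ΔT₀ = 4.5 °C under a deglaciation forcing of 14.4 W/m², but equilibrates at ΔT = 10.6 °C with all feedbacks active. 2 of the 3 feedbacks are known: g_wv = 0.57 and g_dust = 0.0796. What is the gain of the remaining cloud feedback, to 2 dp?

Amplification A = ΔT/ΔT₀ = 10.6/4.5 = 2.356.
Total gain g = 1 − 1/A = 1 − 1/2.356 = 0.5756.
Known gains sum to 0.57 + 0.0796 = 0.6496.
g_cld = 0.5756 − 0.6496 = -0.07.

-0.07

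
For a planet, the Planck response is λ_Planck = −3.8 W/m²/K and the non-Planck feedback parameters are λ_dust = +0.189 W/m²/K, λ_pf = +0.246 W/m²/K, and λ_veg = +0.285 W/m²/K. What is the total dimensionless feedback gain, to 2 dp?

0.19

Convert to gains: g_dust = 0.189/3.8 = 0.04974; g_pf = 0.246/3.8 = 0.06474; g_veg = 0.285/3.8 = 0.075.
Total gain g = 0.18948.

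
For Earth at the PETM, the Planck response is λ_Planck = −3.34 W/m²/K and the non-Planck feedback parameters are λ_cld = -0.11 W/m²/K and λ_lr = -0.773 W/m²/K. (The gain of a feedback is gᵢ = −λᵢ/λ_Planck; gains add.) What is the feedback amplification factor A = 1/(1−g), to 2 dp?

Convert to gains: g_cld = -0.11/3.34 = -0.03293; g_lr = -0.773/3.34 = -0.2314.
Total gain g = -0.26433.
A = 1/(1 + 0.26433) = 0.79.

0.79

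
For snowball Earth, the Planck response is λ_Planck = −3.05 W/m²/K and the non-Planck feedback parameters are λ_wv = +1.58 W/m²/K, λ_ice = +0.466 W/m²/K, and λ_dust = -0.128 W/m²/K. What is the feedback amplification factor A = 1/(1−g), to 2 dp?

2.69

Convert to gains: g_wv = 1.58/3.05 = 0.518; g_ice = 0.466/3.05 = 0.1528; g_dust = -0.128/3.05 = -0.04197.
Total gain g = 0.62883.
A = 1/(1 − 0.62883) = 2.69.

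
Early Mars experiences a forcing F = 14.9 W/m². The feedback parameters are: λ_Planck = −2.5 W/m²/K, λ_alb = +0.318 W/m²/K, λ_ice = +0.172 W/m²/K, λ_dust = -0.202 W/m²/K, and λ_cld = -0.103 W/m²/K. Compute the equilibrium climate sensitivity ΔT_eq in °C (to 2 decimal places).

Net feedback parameter λ = (−2.5) + (+0.318) + (+0.172) + (-0.202) + (-0.103) = -2.315 W/m²/K.
ΔT = −F/λ = −14.9/(-2.315) = 6.44 °C.

6.44 °C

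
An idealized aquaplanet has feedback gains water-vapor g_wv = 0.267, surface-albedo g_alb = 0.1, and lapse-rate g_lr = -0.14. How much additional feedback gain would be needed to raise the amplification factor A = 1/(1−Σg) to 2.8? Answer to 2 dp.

Current total gain = 0.227.
Target gain for A = 2.8: g* = 1 − 1/2.8 = 0.6429.
Additional gain needed = 0.6429 − 0.227 = 0.42.

0.42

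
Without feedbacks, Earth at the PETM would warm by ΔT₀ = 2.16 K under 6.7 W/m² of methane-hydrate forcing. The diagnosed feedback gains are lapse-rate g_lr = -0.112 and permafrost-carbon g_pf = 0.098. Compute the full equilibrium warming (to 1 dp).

Total gain g = -0.112 + 0.098 = -0.014.
Amplification A = 1/(1 + 0.014) = 0.9862.
ΔT = 2.16 × 0.9862 = 2.1 K.

2.1 K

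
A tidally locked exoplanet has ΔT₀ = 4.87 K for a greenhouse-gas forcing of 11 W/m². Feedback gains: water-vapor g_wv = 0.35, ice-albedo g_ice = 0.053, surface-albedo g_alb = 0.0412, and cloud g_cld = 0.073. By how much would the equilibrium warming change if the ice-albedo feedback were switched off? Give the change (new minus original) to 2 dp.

Original: g = 0.5172, ΔT = 4.87/(1−0.5172) = 10.0870 K.
Without ice-albedo: g' = 0.4642, ΔT' = 4.87/(1−0.4642) = 9.0892 K.
Change = 9.0892 − 10.0870 = -1.00 K.

-1.00 K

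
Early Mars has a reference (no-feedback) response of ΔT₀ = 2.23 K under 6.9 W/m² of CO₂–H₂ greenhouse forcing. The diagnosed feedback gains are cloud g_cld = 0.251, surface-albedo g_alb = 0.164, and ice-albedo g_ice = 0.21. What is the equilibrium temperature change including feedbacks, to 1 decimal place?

Total gain g = 0.251 + 0.164 + 0.21 = 0.625.
Amplification A = 1/(1 − 0.625) = 2.667.
ΔT = 2.23 × 2.667 = 5.9 K.

5.9 K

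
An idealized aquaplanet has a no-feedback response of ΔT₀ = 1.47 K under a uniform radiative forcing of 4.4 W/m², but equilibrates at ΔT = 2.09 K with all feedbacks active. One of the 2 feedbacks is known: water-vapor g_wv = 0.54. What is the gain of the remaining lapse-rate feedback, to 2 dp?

-0.24

Amplification A = ΔT/ΔT₀ = 2.09/1.47 = 1.422.
Total gain g = 1 − 1/A = 1 − 1/1.422 = 0.2968.
The known gain is 0.54.
g_lr = 0.2968 − 0.54 = -0.24.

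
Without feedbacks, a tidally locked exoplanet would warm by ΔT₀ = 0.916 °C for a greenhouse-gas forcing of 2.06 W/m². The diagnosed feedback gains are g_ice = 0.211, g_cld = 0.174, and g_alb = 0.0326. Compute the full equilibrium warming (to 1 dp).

Total gain g = 0.211 + 0.174 + 0.0326 = 0.4176.
Amplification A = 1/(1 − 0.4176) = 1.717.
ΔT = 0.916 × 1.717 = 1.6 °C.

1.6 °C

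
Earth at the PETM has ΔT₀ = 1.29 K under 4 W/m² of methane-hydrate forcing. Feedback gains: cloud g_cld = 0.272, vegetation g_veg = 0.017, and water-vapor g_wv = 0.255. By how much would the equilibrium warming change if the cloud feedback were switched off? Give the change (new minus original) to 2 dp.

Original: g = 0.544, ΔT = 1.29/(1−0.544) = 2.8289 K.
Without cloud: g' = 0.272, ΔT' = 1.29/(1−0.272) = 1.7720 K.
Change = 1.7720 − 2.8289 = -1.06 K.

-1.06 K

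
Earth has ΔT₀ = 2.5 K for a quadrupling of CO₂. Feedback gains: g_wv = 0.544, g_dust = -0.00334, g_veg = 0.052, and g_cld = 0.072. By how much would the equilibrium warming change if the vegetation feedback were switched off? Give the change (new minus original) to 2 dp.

-1.00 K

Original: g = 0.66466, ΔT = 2.5/(1−0.66466) = 7.4551 K.
Without vegetation: g' = 0.61266, ΔT' = 2.5/(1−0.61266) = 6.4543 K.
Change = 6.4543 − 7.4551 = -1.00 K.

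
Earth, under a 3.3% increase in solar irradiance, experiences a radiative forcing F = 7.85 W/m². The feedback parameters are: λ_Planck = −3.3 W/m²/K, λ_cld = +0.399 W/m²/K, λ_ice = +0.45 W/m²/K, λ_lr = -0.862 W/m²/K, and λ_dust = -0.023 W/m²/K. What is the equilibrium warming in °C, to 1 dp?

Net feedback parameter λ = (−3.3) + (+0.399) + (+0.45) + (-0.862) + (-0.023) = -3.336 W/m²/K.
ΔT = −F/λ = −7.85/(-3.336) = 2.4 °C.

2.4 °C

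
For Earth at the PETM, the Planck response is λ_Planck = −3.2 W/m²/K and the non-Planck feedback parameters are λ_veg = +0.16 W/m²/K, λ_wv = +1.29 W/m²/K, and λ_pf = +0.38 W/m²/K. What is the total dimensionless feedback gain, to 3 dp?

Convert to gains: g_veg = 0.16/3.2 = 0.05; g_wv = 1.29/3.2 = 0.4031; g_pf = 0.38/3.2 = 0.1187.
Total gain g = 0.5718.

0.572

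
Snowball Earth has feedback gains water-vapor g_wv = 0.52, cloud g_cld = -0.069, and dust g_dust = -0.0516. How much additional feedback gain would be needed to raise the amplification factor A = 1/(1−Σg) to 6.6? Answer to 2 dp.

Current total gain = 0.3994.
Target gain for A = 6.6: g* = 1 − 1/6.6 = 0.8485.
Additional gain needed = 0.8485 − 0.3994 = 0.45.

0.45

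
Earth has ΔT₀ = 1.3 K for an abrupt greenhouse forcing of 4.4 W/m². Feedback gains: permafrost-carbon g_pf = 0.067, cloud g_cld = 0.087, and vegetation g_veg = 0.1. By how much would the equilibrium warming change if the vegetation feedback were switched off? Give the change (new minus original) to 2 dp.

-0.21 K

Original: g = 0.254, ΔT = 1.3/(1−0.254) = 1.7426 K.
Without vegetation: g' = 0.154, ΔT' = 1.3/(1−0.154) = 1.5366 K.
Change = 1.5366 − 1.7426 = -0.21 K.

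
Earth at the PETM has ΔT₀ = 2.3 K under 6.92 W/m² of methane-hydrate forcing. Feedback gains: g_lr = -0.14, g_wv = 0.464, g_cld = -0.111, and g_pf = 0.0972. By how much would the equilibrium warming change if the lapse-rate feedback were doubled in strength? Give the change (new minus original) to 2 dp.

Original: g = 0.3102, ΔT = 2.3/(1−0.3102) = 3.3343 K.
With doubled lapse-rate: g' = 0.1702, ΔT' = 2.3/(1−0.1702) = 2.7718 K.
Change = 2.7718 − 3.3343 = -0.56 K.

-0.56 K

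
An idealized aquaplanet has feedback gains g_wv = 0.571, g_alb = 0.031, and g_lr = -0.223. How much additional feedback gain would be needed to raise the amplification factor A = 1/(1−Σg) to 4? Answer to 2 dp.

0.37

Current total gain = 0.379.
Target gain for A = 4: g* = 1 − 1/4 = 0.75.
Additional gain needed = 0.75 − 0.379 = 0.37.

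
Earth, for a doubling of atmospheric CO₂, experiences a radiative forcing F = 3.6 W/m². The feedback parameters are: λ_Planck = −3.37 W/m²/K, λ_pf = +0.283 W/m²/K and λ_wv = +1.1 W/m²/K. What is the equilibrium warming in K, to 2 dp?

1.81 K

Net feedback parameter λ = (−3.37) + (+0.283) + (+1.1) = -1.987 W/m²/K.
ΔT = −F/λ = −3.6/(-1.987) = 1.81 K.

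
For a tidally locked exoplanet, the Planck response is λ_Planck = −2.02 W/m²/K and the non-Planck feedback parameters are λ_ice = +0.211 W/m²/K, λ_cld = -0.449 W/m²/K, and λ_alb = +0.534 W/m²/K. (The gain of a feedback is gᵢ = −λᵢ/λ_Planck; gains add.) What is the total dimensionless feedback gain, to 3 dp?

0.147

Convert to gains: g_ice = 0.211/2.02 = 0.1045; g_cld = -0.449/2.02 = -0.2223; g_alb = 0.534/2.02 = 0.2644.
Total gain g = 0.1466.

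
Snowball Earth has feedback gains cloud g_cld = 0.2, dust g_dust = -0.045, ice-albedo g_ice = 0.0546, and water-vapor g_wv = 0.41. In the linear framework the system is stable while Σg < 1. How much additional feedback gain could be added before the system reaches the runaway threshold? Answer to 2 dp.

0.38

Current total gain = 0.2 − 0.045 + 0.0546 + 0.41 = 0.6196.
Margin to runaway = 1 − 0.6196 = 0.38.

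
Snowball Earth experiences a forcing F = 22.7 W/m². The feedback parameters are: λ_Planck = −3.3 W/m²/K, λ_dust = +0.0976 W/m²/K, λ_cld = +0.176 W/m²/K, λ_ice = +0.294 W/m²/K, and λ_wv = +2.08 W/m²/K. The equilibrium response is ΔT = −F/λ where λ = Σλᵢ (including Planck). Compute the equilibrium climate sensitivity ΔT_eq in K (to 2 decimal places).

Net feedback parameter λ = (−3.3) + (+0.0976) + (+0.176) + (+0.294) + (+2.08) = -0.6524 W/m²/K.
ΔT = −F/λ = −22.7/(-0.6524) = 34.79 K.

34.79 K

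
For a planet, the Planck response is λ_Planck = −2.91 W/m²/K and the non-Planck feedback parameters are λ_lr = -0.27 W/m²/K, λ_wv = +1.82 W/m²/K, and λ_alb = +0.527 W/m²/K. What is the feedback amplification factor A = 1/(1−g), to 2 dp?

3.49

Convert to gains: g_lr = -0.27/2.91 = -0.09278; g_wv = 1.82/2.91 = 0.6254; g_alb = 0.527/2.91 = 0.1811.
Total gain g = 0.71372.
A = 1/(1 − 0.71372) = 3.49.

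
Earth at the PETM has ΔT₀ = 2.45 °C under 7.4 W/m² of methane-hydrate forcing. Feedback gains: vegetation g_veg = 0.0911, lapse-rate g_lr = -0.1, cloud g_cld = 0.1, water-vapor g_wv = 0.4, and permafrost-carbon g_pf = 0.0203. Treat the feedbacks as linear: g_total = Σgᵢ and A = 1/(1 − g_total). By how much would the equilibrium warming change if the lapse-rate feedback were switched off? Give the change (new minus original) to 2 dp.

Original: g = 0.5114, ΔT = 2.45/(1−0.5114) = 5.0143 °C.
Without lapse-rate: g' = 0.6114, ΔT' = 2.45/(1−0.6114) = 6.3047 °C.
Change = 6.3047 − 5.0143 = 1.29 °C.

1.29 °C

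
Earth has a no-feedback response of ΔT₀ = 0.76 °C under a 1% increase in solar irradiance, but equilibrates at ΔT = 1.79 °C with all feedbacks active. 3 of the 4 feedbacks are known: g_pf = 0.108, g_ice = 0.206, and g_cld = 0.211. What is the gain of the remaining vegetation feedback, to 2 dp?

Amplification A = ΔT/ΔT₀ = 1.79/0.76 = 2.355.
Total gain g = 1 − 1/A = 1 − 1/2.355 = 0.5754.
Known gains sum to 0.108 + 0.206 + 0.211 = 0.525.
g_veg = 0.5754 − 0.525 = 0.05.

0.05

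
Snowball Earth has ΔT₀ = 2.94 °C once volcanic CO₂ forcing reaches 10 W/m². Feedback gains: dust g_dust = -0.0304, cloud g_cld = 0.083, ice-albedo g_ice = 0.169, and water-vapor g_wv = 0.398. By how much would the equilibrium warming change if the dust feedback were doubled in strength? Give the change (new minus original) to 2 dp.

Original: g = 0.6196, ΔT = 2.94/(1−0.6196) = 7.7287 °C.
With doubled dust: g' = 0.5892, ΔT' = 2.94/(1−0.5892) = 7.1568 °C.
Change = 7.1568 − 7.7287 = -0.57 °C.

-0.57 °C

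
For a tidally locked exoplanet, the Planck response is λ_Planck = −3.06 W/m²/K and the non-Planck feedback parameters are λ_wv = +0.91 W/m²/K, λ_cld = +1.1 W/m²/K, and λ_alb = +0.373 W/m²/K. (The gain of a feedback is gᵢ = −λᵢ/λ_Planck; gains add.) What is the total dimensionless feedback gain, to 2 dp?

0.78

Convert to gains: g_wv = 0.91/3.06 = 0.2974; g_cld = 1.1/3.06 = 0.3595; g_alb = 0.373/3.06 = 0.1219.
Total gain g = 0.7788.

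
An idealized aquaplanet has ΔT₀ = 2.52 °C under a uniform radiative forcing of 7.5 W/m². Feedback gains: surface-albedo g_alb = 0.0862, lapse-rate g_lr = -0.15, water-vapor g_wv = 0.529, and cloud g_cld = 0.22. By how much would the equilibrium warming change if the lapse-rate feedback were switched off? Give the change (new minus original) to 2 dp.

7.29 °C

Original: g = 0.6852, ΔT = 2.52/(1−0.6852) = 8.0051 °C.
Without lapse-rate: g' = 0.8352, ΔT' = 2.52/(1−0.8352) = 15.2913 °C.
Change = 15.2913 − 8.0051 = 7.29 °C.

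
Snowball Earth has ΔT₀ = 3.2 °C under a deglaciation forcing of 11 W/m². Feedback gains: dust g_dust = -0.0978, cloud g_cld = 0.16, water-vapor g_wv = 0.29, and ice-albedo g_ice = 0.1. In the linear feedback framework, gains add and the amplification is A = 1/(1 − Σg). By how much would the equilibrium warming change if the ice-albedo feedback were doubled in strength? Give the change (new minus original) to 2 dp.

1.30 °C

Original: g = 0.4522, ΔT = 3.2/(1−0.4522) = 5.8415 °C.
With doubled ice-albedo: g' = 0.5522, ΔT' = 3.2/(1−0.5522) = 7.1460 °C.
Change = 7.1460 − 5.8415 = 1.30 °C.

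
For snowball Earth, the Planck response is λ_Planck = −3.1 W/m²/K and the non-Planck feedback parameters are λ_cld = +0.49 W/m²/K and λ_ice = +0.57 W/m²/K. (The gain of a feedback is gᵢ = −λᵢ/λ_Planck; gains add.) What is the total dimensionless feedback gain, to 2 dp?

Convert to gains: g_cld = 0.49/3.1 = 0.1581; g_ice = 0.57/3.1 = 0.1839.
Total gain g = 0.342.

0.34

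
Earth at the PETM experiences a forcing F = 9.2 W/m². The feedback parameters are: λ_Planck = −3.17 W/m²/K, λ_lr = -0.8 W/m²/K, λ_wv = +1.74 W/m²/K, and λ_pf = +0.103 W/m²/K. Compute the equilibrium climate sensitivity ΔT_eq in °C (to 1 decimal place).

Net feedback parameter λ = (−3.17) + (-0.8) + (+1.74) + (+0.103) = -2.127 W/m²/K.
ΔT = −F/λ = −9.2/(-2.127) = 4.3 °C.

4.3 °C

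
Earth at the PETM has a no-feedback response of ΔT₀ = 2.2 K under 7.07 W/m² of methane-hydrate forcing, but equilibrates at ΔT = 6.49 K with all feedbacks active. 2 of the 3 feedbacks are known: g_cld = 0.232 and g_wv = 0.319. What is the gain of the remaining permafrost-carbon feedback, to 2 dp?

Amplification A = ΔT/ΔT₀ = 6.49/2.2 = 2.95.
Total gain g = 1 − 1/A = 1 − 1/2.95 = 0.661.
Known gains sum to 0.232 + 0.319 = 0.551.
g_pf = 0.661 − 0.551 = 0.11.

0.11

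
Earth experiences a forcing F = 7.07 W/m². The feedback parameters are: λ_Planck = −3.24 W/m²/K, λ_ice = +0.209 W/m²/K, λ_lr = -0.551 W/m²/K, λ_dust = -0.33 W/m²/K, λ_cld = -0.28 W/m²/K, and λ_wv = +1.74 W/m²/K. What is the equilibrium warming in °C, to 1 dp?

Net feedback parameter λ = (−3.24) + (+0.209) + (-0.551) + (-0.33) + (-0.28) + (+1.74) = -2.452 W/m²/K.
ΔT = −F/λ = −7.07/(-2.452) = 2.9 °C.

2.9 °C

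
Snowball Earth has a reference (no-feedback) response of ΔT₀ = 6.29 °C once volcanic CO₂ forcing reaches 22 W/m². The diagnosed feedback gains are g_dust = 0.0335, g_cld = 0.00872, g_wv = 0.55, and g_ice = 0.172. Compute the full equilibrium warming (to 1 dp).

26.7 °C

Total gain g = 0.0335 + 0.00872 + 0.55 + 0.172 = 0.76422.
Amplification A = 1/(1 − 0.76422) = 4.241.
ΔT = 6.29 × 4.241 = 26.7 °C.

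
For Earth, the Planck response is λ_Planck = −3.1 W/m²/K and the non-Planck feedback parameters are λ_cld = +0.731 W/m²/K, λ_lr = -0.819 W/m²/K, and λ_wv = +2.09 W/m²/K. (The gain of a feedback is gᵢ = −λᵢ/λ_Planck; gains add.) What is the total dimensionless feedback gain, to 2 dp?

Convert to gains: g_cld = 0.731/3.1 = 0.2358; g_lr = -0.819/3.1 = -0.2642; g_wv = 2.09/3.1 = 0.6742.
Total gain g = 0.6458.

0.65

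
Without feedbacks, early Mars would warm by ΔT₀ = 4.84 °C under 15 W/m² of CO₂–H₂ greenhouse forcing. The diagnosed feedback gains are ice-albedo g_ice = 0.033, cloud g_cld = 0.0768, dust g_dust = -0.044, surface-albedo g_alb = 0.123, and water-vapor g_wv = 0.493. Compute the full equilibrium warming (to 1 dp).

15.2 °C

Total gain g = 0.033 + 0.0768 − 0.044 + 0.123 + 0.493 = 0.6818.
Amplification A = 1/(1 − 0.6818) = 3.143.
ΔT = 4.84 × 3.143 = 15.2 °C.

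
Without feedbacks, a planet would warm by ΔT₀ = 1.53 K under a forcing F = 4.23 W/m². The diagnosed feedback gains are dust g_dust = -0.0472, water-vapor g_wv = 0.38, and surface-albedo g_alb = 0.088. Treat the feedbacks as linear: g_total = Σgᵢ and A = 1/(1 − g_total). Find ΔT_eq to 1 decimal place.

2.6 K

Total gain g = -0.0472 + 0.38 + 0.088 = 0.4208.
Amplification A = 1/(1 − 0.4208) = 1.727.
ΔT = 1.53 × 1.727 = 2.6 K.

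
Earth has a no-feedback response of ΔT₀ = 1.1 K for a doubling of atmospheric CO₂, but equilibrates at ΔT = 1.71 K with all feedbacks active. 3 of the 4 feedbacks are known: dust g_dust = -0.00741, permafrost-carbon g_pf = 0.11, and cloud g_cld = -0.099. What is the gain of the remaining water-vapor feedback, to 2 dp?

Amplification A = ΔT/ΔT₀ = 1.71/1.1 = 1.555.
Total gain g = 1 − 1/A = 1 − 1/1.555 = 0.3569.
Known gains sum to -0.00741 + 0.11 − 0.099 = 0.00359.
g_wv = 0.3569 − 0.00359 = 0.35.

0.35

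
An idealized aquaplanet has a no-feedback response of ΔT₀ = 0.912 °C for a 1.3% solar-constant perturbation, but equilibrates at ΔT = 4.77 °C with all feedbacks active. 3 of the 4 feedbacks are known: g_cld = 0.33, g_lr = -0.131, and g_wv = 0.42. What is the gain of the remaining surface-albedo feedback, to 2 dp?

0.19

Amplification A = ΔT/ΔT₀ = 4.77/0.912 = 5.23.
Total gain g = 1 − 1/A = 1 − 1/5.23 = 0.8088.
Known gains sum to 0.33 − 0.131 + 0.42 = 0.619.
g_alb = 0.8088 − 0.619 = 0.19.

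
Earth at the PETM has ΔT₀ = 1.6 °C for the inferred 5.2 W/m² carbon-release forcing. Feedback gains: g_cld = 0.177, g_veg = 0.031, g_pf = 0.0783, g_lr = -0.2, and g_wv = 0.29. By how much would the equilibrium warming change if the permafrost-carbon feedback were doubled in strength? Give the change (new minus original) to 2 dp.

Original: g = 0.3763, ΔT = 1.6/(1−0.3763) = 2.5653 °C.
With doubled permafrost-carbon: g' = 0.4546, ΔT' = 1.6/(1−0.4546) = 2.9336 °C.
Change = 2.9336 − 2.5653 = 0.37 °C.

0.37 °C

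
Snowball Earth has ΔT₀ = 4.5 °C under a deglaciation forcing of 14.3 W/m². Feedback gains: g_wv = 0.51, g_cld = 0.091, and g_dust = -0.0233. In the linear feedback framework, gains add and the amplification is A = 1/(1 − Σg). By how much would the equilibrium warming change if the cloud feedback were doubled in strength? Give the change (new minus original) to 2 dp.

Original: g = 0.5777, ΔT = 4.5/(1−0.5777) = 10.6559 °C.
With doubled cloud: g' = 0.6687, ΔT' = 4.5/(1−0.6687) = 13.5829 °C.
Change = 13.5829 − 10.6559 = 2.93 °C.

2.93 °C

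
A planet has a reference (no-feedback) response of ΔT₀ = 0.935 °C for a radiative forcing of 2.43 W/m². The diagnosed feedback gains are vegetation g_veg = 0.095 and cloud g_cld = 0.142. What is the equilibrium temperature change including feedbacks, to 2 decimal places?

1.23 °C

Total gain g = 0.095 + 0.142 = 0.237.
Amplification A = 1/(1 − 0.237) = 1.311.
ΔT = 0.935 × 1.311 = 1.23 °C.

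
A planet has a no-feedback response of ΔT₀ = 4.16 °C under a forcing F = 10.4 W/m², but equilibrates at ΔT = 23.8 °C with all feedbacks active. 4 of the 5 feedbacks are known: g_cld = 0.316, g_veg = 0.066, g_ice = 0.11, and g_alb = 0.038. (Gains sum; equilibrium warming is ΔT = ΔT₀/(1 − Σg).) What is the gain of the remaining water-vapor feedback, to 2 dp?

0.30

Amplification A = ΔT/ΔT₀ = 23.8/4.16 = 5.721.
Total gain g = 1 − 1/A = 1 − 1/5.721 = 0.8252.
Known gains sum to 0.316 + 0.066 + 0.11 + 0.038 = 0.53.
g_wv = 0.8252 − 0.53 = 0.30.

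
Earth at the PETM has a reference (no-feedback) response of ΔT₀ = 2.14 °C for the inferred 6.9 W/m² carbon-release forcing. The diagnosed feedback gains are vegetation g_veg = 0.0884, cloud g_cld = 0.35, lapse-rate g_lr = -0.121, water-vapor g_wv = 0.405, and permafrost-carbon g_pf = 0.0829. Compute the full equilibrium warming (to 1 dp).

11.0 °C

Total gain g = 0.0884 + 0.35 − 0.121 + 0.405 + 0.0829 = 0.8053.
Amplification A = 1/(1 − 0.8053) = 5.136.
ΔT = 2.14 × 5.136 = 11.0 °C.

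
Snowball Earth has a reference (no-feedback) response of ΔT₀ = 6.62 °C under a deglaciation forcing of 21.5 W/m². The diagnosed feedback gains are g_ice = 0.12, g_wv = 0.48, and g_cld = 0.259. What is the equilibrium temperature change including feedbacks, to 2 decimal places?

Total gain g = 0.12 + 0.48 + 0.259 = 0.859.
Amplification A = 1/(1 − 0.859) = 7.092.
ΔT = 6.62 × 7.092 = 46.95 °C.

46.95 °C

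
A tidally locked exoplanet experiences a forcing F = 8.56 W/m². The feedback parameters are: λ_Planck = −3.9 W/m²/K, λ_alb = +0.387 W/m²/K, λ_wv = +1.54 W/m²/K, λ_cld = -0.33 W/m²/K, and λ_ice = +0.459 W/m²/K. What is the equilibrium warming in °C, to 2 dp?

4.64 °C

Net feedback parameter λ = (−3.9) + (+0.387) + (+1.54) + (-0.33) + (+0.459) = -1.844 W/m²/K.
ΔT = −F/λ = −8.56/(-1.844) = 4.64 °C.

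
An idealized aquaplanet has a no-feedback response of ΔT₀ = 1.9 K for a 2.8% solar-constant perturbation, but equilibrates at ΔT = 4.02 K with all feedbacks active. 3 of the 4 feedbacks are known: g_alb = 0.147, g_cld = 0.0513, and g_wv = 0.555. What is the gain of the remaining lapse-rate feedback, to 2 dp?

Amplification A = ΔT/ΔT₀ = 4.02/1.9 = 2.116.
Total gain g = 1 − 1/A = 1 − 1/2.116 = 0.5274.
Known gains sum to 0.147 + 0.0513 + 0.555 = 0.7533.
g_lr = 0.5274 − 0.7533 = -0.23.

-0.23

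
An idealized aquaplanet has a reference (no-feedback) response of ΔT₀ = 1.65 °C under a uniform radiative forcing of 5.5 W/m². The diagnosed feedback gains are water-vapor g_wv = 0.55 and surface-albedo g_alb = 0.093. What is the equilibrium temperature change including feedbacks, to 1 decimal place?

Total gain g = 0.55 + 0.093 = 0.643.
Amplification A = 1/(1 − 0.643) = 2.801.
ΔT = 1.65 × 2.801 = 4.6 °C.

4.6 °C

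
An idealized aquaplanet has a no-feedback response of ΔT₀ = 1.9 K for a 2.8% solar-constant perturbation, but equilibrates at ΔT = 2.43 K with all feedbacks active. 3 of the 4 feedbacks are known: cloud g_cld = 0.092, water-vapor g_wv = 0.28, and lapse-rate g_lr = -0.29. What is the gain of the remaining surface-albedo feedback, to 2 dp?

0.14

Amplification A = ΔT/ΔT₀ = 2.43/1.9 = 1.279.
Total gain g = 1 − 1/A = 1 − 1/1.279 = 0.2181.
Known gains sum to 0.092 + 0.28 − 0.29 = 0.082.
g_alb = 0.2181 − 0.082 = 0.14.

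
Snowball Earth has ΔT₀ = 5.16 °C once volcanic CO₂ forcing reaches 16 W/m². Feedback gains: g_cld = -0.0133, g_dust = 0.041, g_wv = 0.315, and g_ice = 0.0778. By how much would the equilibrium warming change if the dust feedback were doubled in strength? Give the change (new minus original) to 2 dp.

0.68 °C

Original: g = 0.4205, ΔT = 5.16/(1−0.4205) = 8.9042 °C.
With doubled dust: g' = 0.4615, ΔT' = 5.16/(1−0.4615) = 9.5822 °C.
Change = 9.5822 − 8.9042 = 0.68 °C.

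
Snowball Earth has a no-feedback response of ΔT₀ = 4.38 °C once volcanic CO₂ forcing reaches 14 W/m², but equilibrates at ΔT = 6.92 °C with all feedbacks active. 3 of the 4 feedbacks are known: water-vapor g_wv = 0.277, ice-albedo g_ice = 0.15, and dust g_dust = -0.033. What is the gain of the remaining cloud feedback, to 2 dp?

Amplification A = ΔT/ΔT₀ = 6.92/4.38 = 1.58.
Total gain g = 1 − 1/A = 1 − 1/1.58 = 0.3671.
Known gains sum to 0.277 + 0.15 − 0.033 = 0.394.
g_cld = 0.3671 − 0.394 = -0.03.

-0.03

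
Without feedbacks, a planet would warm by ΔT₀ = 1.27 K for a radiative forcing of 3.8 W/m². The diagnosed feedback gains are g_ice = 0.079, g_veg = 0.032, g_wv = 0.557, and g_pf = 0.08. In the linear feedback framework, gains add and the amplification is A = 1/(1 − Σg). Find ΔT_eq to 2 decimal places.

Total gain g = 0.079 + 0.032 + 0.557 + 0.08 = 0.748.
Amplification A = 1/(1 − 0.748) = 3.968.
ΔT = 1.27 × 3.968 = 5.04 K.

5.04 K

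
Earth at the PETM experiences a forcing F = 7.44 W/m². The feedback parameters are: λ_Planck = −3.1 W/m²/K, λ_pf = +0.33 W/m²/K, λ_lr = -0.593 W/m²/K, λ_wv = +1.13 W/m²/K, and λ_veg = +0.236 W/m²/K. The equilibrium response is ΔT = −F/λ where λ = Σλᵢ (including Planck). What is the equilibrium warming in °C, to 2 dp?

3.73 °C

Net feedback parameter λ = (−3.1) + (+0.33) + (-0.593) + (+1.13) + (+0.236) = -1.997 W/m²/K.
ΔT = −F/λ = −7.44/(-1.997) = 3.73 °C.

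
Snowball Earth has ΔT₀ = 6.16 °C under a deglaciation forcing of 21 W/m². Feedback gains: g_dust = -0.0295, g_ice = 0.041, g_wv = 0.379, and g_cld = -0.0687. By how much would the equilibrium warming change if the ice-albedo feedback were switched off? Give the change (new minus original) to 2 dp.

-0.52 °C

Original: g = 0.3218, ΔT = 6.16/(1−0.3218) = 9.0829 °C.
Without ice-albedo: g' = 0.2808, ΔT' = 6.16/(1−0.2808) = 8.5651 °C.
Change = 8.5651 − 9.0829 = -0.52 °C.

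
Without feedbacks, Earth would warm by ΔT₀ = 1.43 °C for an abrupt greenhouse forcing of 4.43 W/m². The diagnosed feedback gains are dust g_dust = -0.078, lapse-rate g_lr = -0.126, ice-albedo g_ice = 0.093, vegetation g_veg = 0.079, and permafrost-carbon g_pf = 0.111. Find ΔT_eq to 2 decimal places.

Total gain g = -0.078 − 0.126 + 0.093 + 0.079 + 0.111 = 0.079.
Amplification A = 1/(1 − 0.079) = 1.086.
ΔT = 1.43 × 1.086 = 1.55 °C.

1.55 °C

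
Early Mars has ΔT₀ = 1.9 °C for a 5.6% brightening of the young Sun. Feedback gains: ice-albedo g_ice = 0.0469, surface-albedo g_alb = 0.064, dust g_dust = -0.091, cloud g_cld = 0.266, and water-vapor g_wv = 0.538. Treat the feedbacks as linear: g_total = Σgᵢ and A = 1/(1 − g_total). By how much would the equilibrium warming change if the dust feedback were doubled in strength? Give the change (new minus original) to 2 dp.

Original: g = 0.8239, ΔT = 1.9/(1−0.8239) = 10.7893 °C.
With doubled dust: g' = 0.7329, ΔT' = 1.9/(1−0.7329) = 7.1134 °C.
Change = 7.1134 − 10.7893 = -3.68 °C.

-3.68 °C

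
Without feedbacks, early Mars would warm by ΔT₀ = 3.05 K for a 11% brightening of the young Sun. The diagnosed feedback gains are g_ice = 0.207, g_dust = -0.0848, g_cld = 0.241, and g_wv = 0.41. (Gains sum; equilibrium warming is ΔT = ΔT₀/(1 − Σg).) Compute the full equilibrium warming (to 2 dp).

Total gain g = 0.207 − 0.0848 + 0.241 + 0.41 = 0.7732.
Amplification A = 1/(1 − 0.7732) = 4.409.
ΔT = 3.05 × 4.409 = 13.45 K.

13.45 K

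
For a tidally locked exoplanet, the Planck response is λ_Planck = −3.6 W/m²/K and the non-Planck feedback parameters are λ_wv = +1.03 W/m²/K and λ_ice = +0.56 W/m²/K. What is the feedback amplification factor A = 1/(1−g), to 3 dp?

1.791

Convert to gains: g_wv = 1.03/3.6 = 0.2861; g_ice = 0.56/3.6 = 0.1556.
Total gain g = 0.4417.
A = 1/(1 − 0.4417) = 1.791.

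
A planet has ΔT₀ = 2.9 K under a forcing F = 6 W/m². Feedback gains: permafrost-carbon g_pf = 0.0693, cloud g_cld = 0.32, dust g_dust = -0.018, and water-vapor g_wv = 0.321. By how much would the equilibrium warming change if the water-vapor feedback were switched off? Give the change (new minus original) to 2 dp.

-4.81 K

Original: g = 0.6923, ΔT = 2.9/(1−0.6923) = 9.4248 K.
Without water-vapor: g' = 0.3713, ΔT' = 2.9/(1−0.3713) = 4.6127 K.
Change = 4.6127 − 9.4248 = -4.81 K.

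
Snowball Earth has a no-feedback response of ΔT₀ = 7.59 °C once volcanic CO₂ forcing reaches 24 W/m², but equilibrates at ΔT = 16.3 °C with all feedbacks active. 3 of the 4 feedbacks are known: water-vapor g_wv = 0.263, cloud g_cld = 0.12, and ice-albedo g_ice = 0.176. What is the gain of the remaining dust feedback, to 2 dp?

Amplification A = ΔT/ΔT₀ = 16.3/7.59 = 2.148.
Total gain g = 1 − 1/A = 1 − 1/2.148 = 0.5345.
Known gains sum to 0.263 + 0.12 + 0.176 = 0.559.
g_dust = 0.5345 − 0.559 = -0.02.

-0.02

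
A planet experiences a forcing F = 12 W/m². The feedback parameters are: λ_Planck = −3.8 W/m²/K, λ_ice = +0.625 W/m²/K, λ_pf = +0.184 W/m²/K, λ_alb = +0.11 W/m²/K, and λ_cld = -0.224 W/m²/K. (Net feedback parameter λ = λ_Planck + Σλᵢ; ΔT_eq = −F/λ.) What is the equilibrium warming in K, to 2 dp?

Net feedback parameter λ = (−3.8) + (+0.625) + (+0.184) + (+0.11) + (-0.224) = -3.105 W/m²/K.
ΔT = −F/λ = −12/(-3.105) = 3.86 K.

3.86 K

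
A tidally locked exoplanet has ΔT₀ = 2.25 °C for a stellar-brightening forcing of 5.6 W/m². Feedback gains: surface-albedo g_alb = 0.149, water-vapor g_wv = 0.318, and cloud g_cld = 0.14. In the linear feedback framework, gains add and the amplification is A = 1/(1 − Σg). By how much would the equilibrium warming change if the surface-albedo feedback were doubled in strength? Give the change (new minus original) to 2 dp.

Original: g = 0.607, ΔT = 2.25/(1−0.607) = 5.7252 °C.
With doubled surface-albedo: g' = 0.756, ΔT' = 2.25/(1−0.756) = 9.2213 °C.
Change = 9.2213 − 5.7252 = 3.50 °C.

3.50 °C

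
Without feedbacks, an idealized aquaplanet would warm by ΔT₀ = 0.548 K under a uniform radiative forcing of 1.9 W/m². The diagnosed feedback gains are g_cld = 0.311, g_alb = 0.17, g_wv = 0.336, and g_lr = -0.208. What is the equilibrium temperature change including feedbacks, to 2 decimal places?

Total gain g = 0.311 + 0.17 + 0.336 − 0.208 = 0.609.
Amplification A = 1/(1 − 0.609) = 2.558.
ΔT = 0.548 × 2.558 = 1.40 K.

1.40 K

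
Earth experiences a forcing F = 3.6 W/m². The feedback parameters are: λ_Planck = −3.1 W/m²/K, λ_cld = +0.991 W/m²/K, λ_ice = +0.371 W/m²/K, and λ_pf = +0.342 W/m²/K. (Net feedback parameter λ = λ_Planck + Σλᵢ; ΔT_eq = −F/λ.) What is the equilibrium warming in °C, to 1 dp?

Net feedback parameter λ = (−3.1) + (+0.991) + (+0.371) + (+0.342) = -1.396 W/m²/K.
ΔT = −F/λ = −3.6/(-1.396) = 2.6 °C.

2.6 °C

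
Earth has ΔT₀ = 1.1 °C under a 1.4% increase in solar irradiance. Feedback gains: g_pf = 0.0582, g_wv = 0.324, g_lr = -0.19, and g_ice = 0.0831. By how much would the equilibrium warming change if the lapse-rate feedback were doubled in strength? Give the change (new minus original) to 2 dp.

Original: g = 0.2753, ΔT = 1.1/(1−0.2753) = 1.5179 °C.
With doubled lapse-rate: g' = 0.0853, ΔT' = 1.1/(1−0.0853) = 1.2026 °C.
Change = 1.2026 − 1.5179 = -0.32 °C.

-0.32 °C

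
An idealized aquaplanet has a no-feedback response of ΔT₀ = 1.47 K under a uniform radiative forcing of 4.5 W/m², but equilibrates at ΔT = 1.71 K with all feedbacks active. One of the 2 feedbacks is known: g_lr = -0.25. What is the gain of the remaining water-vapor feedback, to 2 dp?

0.39

Amplification A = ΔT/ΔT₀ = 1.71/1.47 = 1.163.
Total gain g = 1 − 1/A = 1 − 1/1.163 = 0.1402.
The known gain is -0.25.
g_wv = 0.1402 + 0.25 = 0.39.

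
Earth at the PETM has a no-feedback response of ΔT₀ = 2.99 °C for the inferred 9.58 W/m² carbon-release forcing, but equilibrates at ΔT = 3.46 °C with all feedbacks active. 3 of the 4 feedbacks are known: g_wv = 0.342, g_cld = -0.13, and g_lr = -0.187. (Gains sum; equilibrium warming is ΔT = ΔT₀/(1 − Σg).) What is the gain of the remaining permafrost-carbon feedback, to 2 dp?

Amplification A = ΔT/ΔT₀ = 3.46/2.99 = 1.157.
Total gain g = 1 − 1/A = 1 − 1/1.157 = 0.1357.
Known gains sum to 0.342 − 0.13 − 0.187 = 0.025.
g_pf = 0.1357 − 0.025 = 0.11.

0.11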